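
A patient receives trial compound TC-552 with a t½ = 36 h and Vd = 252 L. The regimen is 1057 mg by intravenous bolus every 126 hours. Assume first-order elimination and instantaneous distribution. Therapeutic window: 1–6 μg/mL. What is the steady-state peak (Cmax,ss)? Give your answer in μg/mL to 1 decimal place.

4.6 μg/mL

k = ln2/t½ = ln2/36 ≈ 0.019254 h⁻¹; fraction remaining f = e^(−kτ) = e^(−0.019254×126) ≈ 0.0884.
Accumulation ratio R = 1/(1 − f) ≈ 1/0.9116 ≈ 1.0970.
Each bolus raises the concentration by D/Vd = 1057/252 ≈ 4.194 μg/mL.
Steady-state peak Cmax,ss = C₀·R ≈ 4.194 × 1.0970 ≈ 4.601 μg/mL.
Peak 4.6 μg/mL vs MTC 6 μg/mL: below toxic threshold.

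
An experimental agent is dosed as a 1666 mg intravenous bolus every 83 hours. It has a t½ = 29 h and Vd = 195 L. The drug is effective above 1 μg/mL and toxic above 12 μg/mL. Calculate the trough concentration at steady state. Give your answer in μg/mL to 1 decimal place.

1.4 μg/mL

Over one 83-h interval, 83/29 ≈ 2.8621 half-lives elapse, leaving f ≈ 0.1375 of each dose.
Accumulation ratio R = 1/(1 − f) ≈ 1/0.8625 ≈ 1.1594.
Each bolus raises the concentration by D/Vd = 1666/195 ≈ 8.544 μg/mL.
Steady-state peak Cmax,ss = C₀·R ≈ 8.544 × 1.1594 ≈ 9.906 μg/mL.
Steady-state trough Cmin,ss = Cmax,ss·f ≈ 9.906 × 0.1375 ≈ 1.362 μg/mL.
Trough 1.4 μg/mL vs MEC 1 μg/mL: adequate.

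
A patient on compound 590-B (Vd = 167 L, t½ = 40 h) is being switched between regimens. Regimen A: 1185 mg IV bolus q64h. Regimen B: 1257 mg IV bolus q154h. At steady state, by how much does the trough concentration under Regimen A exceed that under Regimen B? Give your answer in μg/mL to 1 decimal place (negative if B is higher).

2.9 μg/mL

Regimen A: f = (1/2)^(64/40) ≈ 0.3299; Cmin,ss = (1185/167)·f/(1−f) ≈ 3.493 μg/mL.
Regimen B: f = (1/2)^(154/40) ≈ 0.0693; Cmin,ss = (1257/167)·f/(1−f) ≈ 0.560 μg/mL.
Difference ≈ 3.493 − 0.560 ≈ 2.933 μg/mL.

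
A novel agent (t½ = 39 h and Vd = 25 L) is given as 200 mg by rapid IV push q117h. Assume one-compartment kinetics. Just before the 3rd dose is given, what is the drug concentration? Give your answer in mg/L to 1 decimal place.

f = (1/2)^(τ/t½) = (1/2)^(117/39) ≈ 0.1250.
C₀ = D/Vd = 200/25 ≈ 8.000 mg/L.
Before the 3rd dose, 2 doses have been given. Superposition: Cmin = C₀·(f + f²).
≈ 8.000 × (0.1250 + 0.0156) ≈ 8.000 × 0.1406 ≈ 1.125 mg/L.

1.1 mg/L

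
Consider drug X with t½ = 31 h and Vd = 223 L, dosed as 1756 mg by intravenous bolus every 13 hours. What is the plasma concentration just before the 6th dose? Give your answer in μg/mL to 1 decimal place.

17.9 μg/mL

f = (1/2)^(τ/t½) = (1/2)^(13/31) ≈ 0.7478.
C₀ = D/Vd = 1756/223 ≈ 7.874 μg/mL.
Before the 6th dose, 5 doses have been given. Superposition: Cmin = C₀·(f + f² + … + f^5).
≈ 7.874 × (0.7478 + 0.5592 + 0.4182 + 0.3127 + 0.2338) ≈ 7.874 × 2.2717 ≈ 17.887 μg/mL.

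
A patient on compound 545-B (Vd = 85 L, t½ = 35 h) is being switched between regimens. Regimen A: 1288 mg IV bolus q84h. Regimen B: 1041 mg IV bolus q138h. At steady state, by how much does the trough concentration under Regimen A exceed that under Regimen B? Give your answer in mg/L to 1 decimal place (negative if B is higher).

2.7 mg/L

Regimen A: f = (1/2)^(84/35) ≈ 0.1895; Cmin,ss = (1288/85)·f/(1−f) ≈ 3.543 mg/L.
Regimen B: f = (1/2)^(138/35) ≈ 0.0650; Cmin,ss = (1041/85)·f/(1−f) ≈ 0.851 mg/L.
Difference ≈ 3.543 − 0.851 ≈ 2.692 mg/L.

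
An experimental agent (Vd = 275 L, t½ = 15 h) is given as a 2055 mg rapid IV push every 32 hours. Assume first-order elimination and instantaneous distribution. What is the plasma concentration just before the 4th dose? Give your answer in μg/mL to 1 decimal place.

f = (1/2)^(τ/t½) = (1/2)^(32/15) ≈ 0.2279.
C₀ = D/Vd = 2055/275 ≈ 7.473 μg/mL.
Before the 4th dose, 3 doses have been given. Superposition: Cmin = C₀·(f + f² + … + f^3).
≈ 7.473 × (0.2279 + 0.0519 + 0.0118) ≈ 7.473 × 0.2916 ≈ 2.179 μg/mL.

2.2 μg/mL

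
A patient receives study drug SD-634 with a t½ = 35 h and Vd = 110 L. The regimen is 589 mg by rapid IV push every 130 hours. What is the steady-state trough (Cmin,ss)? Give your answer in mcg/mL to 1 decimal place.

0.4 mcg/mL

τ/t½ = 130/35 ≈ 3.7143, so fraction remaining f = (1/2)^(130/35) ≈ 0.0762.
At steady state, accumulation factor R = 1/(1 − e^(−kτ)) ≈ 1.0825.
Each bolus raises the concentration by D/Vd = 589/110 ≈ 5.355 mcg/mL.
Steady-state peak Cmax,ss = C₀·R ≈ 5.355 × 1.0825 ≈ 5.797 mcg/mL.
One interval later, Cmin,ss = Cmax,ss·e^(−kτ) ≈ 5.797 × 0.0762 ≈ 0.442 mcg/mL.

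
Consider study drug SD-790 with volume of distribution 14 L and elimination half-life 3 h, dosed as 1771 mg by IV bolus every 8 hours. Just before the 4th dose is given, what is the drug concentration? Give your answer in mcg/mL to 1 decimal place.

23.6 mcg/mL

f = (1/2)^(τ/t½) = (1/2)^(8/3) ≈ 0.1575.
C₀ = D/Vd = 1771/14 ≈ 126.500 mcg/mL.
Before the 4th dose, 3 doses have been given. Superposition: Cmin = C₀·(f + f² + … + f^3).
≈ 126.500 × (0.1575 + 0.0248 + 0.0039) ≈ 126.500 × 0.1862 ≈ 23.554 mcg/mL.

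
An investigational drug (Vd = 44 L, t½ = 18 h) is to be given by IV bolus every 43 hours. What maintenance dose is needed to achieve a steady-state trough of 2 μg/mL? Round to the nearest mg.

373 mg

τ/t½ = 43/18 ≈ 2.3889, so f = (1/2)^(43/18) ≈ 0.190929.
Cmin,ss = (D/Vd)·f/(1−f), so D = Cmin,ss·Vd·(1−f)/f.
D = 2 × 44 × (1−f)/f ≈ 2 × 44 × 4.23755 ≈ 372.90 mg.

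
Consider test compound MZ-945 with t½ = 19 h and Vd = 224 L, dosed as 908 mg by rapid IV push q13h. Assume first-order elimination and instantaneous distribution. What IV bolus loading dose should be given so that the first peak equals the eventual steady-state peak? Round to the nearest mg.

2404 mg

f = (1/2)^(13/19) ≈ 0.622346; accumulation ratio R = 1/(1−f) ≈ 2.64793.
Loading dose to hit Cmax,ss on first dose: D_load = D_maint·R ≈ 908 × 2.64793 ≈ 2404.32 mg.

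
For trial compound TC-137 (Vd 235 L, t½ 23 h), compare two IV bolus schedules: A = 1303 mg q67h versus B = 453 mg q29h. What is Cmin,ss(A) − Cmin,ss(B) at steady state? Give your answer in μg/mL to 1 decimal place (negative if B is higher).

-0.5 μg/mL

Regimen A: f = (1/2)^(67/23) ≈ 0.1328; Cmin,ss = (1303/235)·f/(1−f) ≈ 0.849 μg/mL.
Regimen B: f = (1/2)^(29/23) ≈ 0.4173; Cmin,ss = (453/235)·f/(1−f) ≈ 1.380 μg/mL.
Difference ≈ 0.849 − 1.380 ≈ -0.531 μg/mL.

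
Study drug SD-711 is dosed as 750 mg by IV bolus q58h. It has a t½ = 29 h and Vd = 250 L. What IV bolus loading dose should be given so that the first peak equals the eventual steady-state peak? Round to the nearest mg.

1000 mg

f = (1/2)^(58/29) ≈ 0.250000; accumulation ratio R = 1/(1−f) ≈ 1.33333.
Loading dose to hit Cmax,ss on first dose: D_load = D_maint·R ≈ 750 × 1.33333 ≈ 1000.00 mg.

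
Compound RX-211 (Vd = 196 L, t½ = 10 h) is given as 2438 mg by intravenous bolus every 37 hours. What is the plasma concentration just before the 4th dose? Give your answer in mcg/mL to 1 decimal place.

1.0 mcg/mL

f = (1/2)^(τ/t½) = (1/2)^(37/10) ≈ 0.0769.
C₀ = D/Vd = 2438/196 ≈ 12.439 mcg/mL.
Before the 4th dose, 3 doses have been given. Superposition: Cmin = C₀·(f + f² + … + f^3).
≈ 12.439 × (0.0769 + 0.0059 + 0.0005) ≈ 12.439 × 0.0833 ≈ 1.036 mcg/mL.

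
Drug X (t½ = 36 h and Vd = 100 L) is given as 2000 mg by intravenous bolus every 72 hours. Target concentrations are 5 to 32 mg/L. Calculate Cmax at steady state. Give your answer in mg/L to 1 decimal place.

The dosing interval is 2 half-lives, so f = 2^(−2) = 0.25.
Accumulation ratio R = 1/(1 − f) = 1/0.75 = 4/3.
Single-dose peak C₀ = D/Vd = 2000/100 = 20 mg/L.
Steady-state peak Cmax,ss = C₀·R = 20 × 4/3 ≈ 26.667 mg/L.
Peak 26.7 mg/L vs MTC 32 mg/L: below toxic threshold.

26.7 mg/L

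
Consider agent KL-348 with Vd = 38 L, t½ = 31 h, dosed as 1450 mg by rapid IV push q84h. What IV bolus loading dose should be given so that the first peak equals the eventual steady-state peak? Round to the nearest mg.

1712 mg

f = (1/2)^(84/31) ≈ 0.152864; accumulation ratio R = 1/(1−f) ≈ 1.18045.
Loading dose to hit Cmax,ss on first dose: D_load = D_maint·R ≈ 1450 × 1.18045 ≈ 1711.65 mg.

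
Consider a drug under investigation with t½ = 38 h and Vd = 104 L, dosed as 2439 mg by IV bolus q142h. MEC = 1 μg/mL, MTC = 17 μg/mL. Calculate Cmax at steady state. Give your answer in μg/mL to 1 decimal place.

Over one 142-h interval, 142/38 ≈ 3.7368 half-lives elapse, leaving f ≈ 0.0750 of each dose.
Accumulation ratio R = 1/(1 − f) ≈ 1/0.9250 ≈ 1.0811.
Single-dose peak C₀ = D/Vd = 2439/104 ≈ 23.452 μg/mL.
Steady-state peak Cmax,ss = C₀·R ≈ 23.452 × 1.0811 ≈ 25.354 μg/mL.
Peak 25.4 μg/mL vs MTC 17 μg/mL: exceeds toxic threshold.

25.4 μg/mL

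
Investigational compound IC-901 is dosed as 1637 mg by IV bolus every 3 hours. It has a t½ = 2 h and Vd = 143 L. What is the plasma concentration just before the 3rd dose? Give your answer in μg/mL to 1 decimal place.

5.5 μg/mL

f = (1/2)^(τ/t½) = (1/2)^(3/2) ≈ 0.3536.
C₀ = D/Vd = 1637/143 ≈ 11.448 μg/mL.
Before the 3rd dose, 2 doses have been given. Superposition: Cmin = C₀·(f + f²).
≈ 11.448 × (0.3536 + 0.1250) ≈ 11.448 × 0.4786 ≈ 5.479 μg/mL.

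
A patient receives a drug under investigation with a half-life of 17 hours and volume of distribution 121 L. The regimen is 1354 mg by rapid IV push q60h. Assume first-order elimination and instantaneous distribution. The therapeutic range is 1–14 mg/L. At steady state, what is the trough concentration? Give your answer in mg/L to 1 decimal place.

τ/t½ = 60/17 ≈ 3.5294, so fraction remaining f = (1/2)^(60/17) ≈ 0.0866.
At steady state, accumulation factor R = 1/(1 − e^(−kτ)) ≈ 1.0948.
Each bolus raises the concentration by D/Vd = 1354/121 ≈ 11.190 mg/L.
Steady-state peak Cmax,ss = C₀·R ≈ 11.190 × 1.0948 ≈ 12.251 mg/L.
One interval later, Cmin,ss = Cmax,ss·e^(−kτ) ≈ 12.251 × 0.0866 ≈ 1.061 mg/L.
Trough 1.1 mg/L vs MEC 1 mg/L: adequate.

1.1 mg/L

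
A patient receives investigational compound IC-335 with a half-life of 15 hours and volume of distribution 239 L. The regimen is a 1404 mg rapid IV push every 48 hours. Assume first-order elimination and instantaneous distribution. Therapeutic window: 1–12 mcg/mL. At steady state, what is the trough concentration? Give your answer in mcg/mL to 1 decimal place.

Over one 48-h interval, 48/15 ≈ 3.2 half-lives elapse, leaving f ≈ 0.1088 of each dose.
At steady state, accumulation factor R = 1/(1 − e^(−kτ)) ≈ 1.1221.
Each bolus raises the concentration by D/Vd = 1404/239 ≈ 5.874 mcg/mL.
Steady-state peak Cmax,ss = C₀·R ≈ 5.874 × 1.1221 ≈ 6.591 mcg/mL.
One interval later, Cmin,ss = Cmax,ss·e^(−kτ) ≈ 6.591 × 0.1088 ≈ 0.717 mcg/mL.
Trough 0.7 mcg/mL vs MEC 1 mcg/mL: subtherapeutic.

0.7 mcg/mL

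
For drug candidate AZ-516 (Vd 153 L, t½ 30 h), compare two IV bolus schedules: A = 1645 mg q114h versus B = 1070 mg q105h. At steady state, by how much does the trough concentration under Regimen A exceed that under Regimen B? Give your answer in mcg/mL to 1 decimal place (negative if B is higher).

Regimen A: f = (1/2)^(114/30) ≈ 0.0718; Cmin,ss = (1645/153)·f/(1−f) ≈ 0.832 mcg/mL.
Regimen B: f = (1/2)^(105/30) ≈ 0.0884; Cmin,ss = (1070/153)·f/(1−f) ≈ 0.678 mcg/mL.
Difference ≈ 0.832 − 0.678 ≈ 0.154 mcg/mL.

0.2 mcg/mL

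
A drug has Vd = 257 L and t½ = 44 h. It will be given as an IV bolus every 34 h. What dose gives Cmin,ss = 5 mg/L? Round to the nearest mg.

τ/t½ = 34/44 ≈ 0.77273, so f = (1/2)^(34/44) ≈ 0.585310.
Cmin,ss = (D/Vd)·f/(1−f), so D = Cmin,ss·Vd·(1−f)/f.
D = 5 × 257 × (1−f)/f ≈ 5 × 257 × 0.70850 ≈ 910.42 mg.

910 mg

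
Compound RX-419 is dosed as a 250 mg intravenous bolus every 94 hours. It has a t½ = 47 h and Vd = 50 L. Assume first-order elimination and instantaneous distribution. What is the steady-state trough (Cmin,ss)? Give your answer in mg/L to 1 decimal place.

1.7 mg/L

The dosing interval is 2 half-lives, so f = 2^(−2) = 0.25.
At steady state, R = 1/(1 − 0.25) = 4/3.
Single-dose peak C₀ = D/Vd = 250/50 = 5 mg/L.
Steady-state peak Cmax,ss = C₀·R = 5 × 4/3 ≈ 6.667 mg/L.
Steady-state trough Cmin,ss = Cmax,ss·f ≈ 6.667 × 0.25 ≈ 1.667 mg/L.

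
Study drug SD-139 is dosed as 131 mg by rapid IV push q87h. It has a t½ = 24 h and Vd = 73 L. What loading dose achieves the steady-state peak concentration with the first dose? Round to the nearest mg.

143 mg

f = (1/2)^(87/24) ≈ 0.081052; accumulation ratio R = 1/(1−f) ≈ 1.08820.
Loading dose to hit Cmax,ss on first dose: D_load = D_maint·R ≈ 131 × 1.08820 ≈ 142.55 mg.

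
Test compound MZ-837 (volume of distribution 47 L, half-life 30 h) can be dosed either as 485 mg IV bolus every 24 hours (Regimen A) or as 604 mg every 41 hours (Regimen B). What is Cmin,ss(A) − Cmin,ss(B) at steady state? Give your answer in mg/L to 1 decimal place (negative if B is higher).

5.8 mg/L

Regimen A: f = (1/2)^(24/30) ≈ 0.5743; Cmin,ss = (485/47)·f/(1−f) ≈ 13.921 mg/L.
Regimen B: f = (1/2)^(41/30) ≈ 0.3878; Cmin,ss = (604/47)·f/(1−f) ≈ 8.141 mg/L.
Difference ≈ 13.921 − 8.141 ≈ 5.780 mg/L.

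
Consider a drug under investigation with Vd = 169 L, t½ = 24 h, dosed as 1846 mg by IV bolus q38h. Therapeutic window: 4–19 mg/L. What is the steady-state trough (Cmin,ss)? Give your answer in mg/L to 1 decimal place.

Over one 38-h interval, 38/24 ≈ 1.5833 half-lives elapse, leaving f ≈ 0.3337 of each dose.
At steady state, accumulation factor R = 1/(1 − e^(−kτ)) ≈ 1.5008.
Each bolus raises the concentration by D/Vd = 1846/169 ≈ 10.923 mg/L.
Cmax,ss = C₀/(1 − f) ≈ 10.923/0.6663 ≈ 16.394 mg/L.
Steady-state trough Cmin,ss = Cmax,ss·f ≈ 16.394 × 0.3337 ≈ 5.471 mg/L.
Trough 5.5 mg/L vs MEC 4 mg/L: adequate.

5.5 mg/L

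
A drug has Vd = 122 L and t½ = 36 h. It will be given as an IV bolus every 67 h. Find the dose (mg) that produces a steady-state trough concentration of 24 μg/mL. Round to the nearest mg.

τ/t½ = 67/36 ≈ 1.8611, so f = (1/2)^(67/36) ≈ 0.275264.
Cmin,ss = (D/Vd)·f/(1−f), so D = Cmin,ss·Vd·(1−f)/f.
D = 24 × 122 × (1−f)/f ≈ 24 × 122 × 2.63288 ≈ 7709.07 mg.

7709 mg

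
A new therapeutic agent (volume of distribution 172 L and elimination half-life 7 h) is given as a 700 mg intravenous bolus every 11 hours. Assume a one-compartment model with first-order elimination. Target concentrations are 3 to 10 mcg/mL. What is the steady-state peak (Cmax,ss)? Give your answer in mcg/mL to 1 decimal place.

6.1 mcg/mL

Over one 11-h interval, 11/7 ≈ 1.5714 half-lives elapse, leaving f ≈ 0.3365 of each dose.
At steady state, accumulation factor R = 1/(1 − e^(−kτ)) ≈ 1.5072.
Each bolus raises the concentration by D/Vd = 700/172 ≈ 4.070 mcg/mL.
Steady-state peak Cmax,ss = C₀·R ≈ 4.070 × 1.5072 ≈ 6.134 mcg/mL.
Peak 6.1 mcg/mL vs MTC 10 mcg/mL: below toxic threshold.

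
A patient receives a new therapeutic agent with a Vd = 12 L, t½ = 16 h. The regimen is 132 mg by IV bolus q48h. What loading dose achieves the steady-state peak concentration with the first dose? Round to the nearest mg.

151 mg

f = (1/2)^(48/16) ≈ 0.125000; accumulation ratio R = 1/(1−f) ≈ 1.14286.
Loading dose to hit Cmax,ss on first dose: D_load = D_maint·R ≈ 132 × 1.14286 ≈ 150.86 mg.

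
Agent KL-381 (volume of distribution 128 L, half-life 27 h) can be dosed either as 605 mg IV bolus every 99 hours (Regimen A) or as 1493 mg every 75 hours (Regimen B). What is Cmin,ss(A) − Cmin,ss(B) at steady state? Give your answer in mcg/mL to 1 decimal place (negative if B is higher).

Regimen A: f = (1/2)^(99/27) ≈ 0.0787; Cmin,ss = (605/128)·f/(1−f) ≈ 0.404 mcg/mL.
Regimen B: f = (1/2)^(75/27) ≈ 0.1458; Cmin,ss = (1493/128)·f/(1−f) ≈ 1.991 mcg/mL.
Difference ≈ 0.404 − 1.991 ≈ -1.587 mcg/mL.

-1.6 mcg/mL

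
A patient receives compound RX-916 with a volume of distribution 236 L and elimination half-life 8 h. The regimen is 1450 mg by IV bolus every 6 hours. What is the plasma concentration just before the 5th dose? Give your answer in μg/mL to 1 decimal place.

7.9 μg/mL

f = (1/2)^(τ/t½) = (1/2)^(6/8) ≈ 0.5946.
C₀ = D/Vd = 1450/236 ≈ 6.144 μg/mL.
Before the 5th dose, 4 doses have been given. Superposition: Cmin = C₀·(f + f² + … + f^4).
≈ 6.144 × (0.5946 + 0.3535 + 0.2102 + 0.1250) ≈ 6.144 × 1.2833 ≈ 7.885 μg/mL.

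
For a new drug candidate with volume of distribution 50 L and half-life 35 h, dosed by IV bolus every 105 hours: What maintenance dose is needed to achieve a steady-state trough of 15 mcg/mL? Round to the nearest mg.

τ/t½ = 105/35 ≈ 3, so f = (1/2)^(105/35) ≈ 0.125000.
Cmin,ss = (D/Vd)·f/(1−f), so D = Cmin,ss·Vd·(1−f)/f.
D = 15 × 50 × (1−f)/f ≈ 15 × 50 × 7.00000 ≈ 5250.00 mg.

5250 mg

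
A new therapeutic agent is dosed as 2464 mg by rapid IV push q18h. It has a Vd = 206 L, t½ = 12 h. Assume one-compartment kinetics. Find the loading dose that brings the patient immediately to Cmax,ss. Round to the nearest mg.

f = (1/2)^(18/12) ≈ 0.353553; accumulation ratio R = 1/(1−f) ≈ 1.54692.
Loading dose to hit Cmax,ss on first dose: D_load = D_maint·R ≈ 2464 × 1.54692 ≈ 3811.61 mg.

3812 mg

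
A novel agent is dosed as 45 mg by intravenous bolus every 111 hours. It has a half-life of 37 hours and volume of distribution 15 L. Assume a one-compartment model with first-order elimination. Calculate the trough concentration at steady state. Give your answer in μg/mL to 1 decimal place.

0.4 μg/mL

The dosing interval is 3 half-lives, so f = 2^(−3) = 0.125.
At steady state, R = 1/(1 − 0.125) = 8/7.
Single-dose peak C₀ = D/Vd = 45/15 = 3 μg/mL.
Steady-state peak Cmax,ss = C₀·R = 3 × 8/7 ≈ 3.429 μg/mL.
Steady-state trough Cmin,ss = Cmax,ss·f ≈ 3.429 × 0.125 ≈ 0.429 μg/mL.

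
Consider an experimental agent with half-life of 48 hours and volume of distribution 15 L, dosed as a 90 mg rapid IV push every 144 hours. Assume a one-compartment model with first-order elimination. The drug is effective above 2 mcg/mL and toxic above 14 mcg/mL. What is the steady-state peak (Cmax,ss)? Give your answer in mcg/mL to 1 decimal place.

τ = 144 h = 3 half-lives, so f = (1/2)^3 = 0.125.
Accumulation ratio R = 1/(1 − f) = 1/0.875 = 8/7.
Single-dose peak C₀ = D/Vd = 90/15 = 6 mcg/mL.
Steady-state peak Cmax,ss = C₀·R = 6 × 8/7 ≈ 6.857 mcg/mL.
Peak 6.9 mcg/mL vs MTC 14 mcg/mL: below toxic threshold.

6.9 mcg/mL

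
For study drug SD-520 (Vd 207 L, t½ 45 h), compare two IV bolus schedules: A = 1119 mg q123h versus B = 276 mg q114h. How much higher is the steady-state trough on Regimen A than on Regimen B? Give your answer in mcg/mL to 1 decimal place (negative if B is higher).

0.7 mcg/mL

Regimen A: f = (1/2)^(123/45) ≈ 0.1504; Cmin,ss = (1119/207)·f/(1−f) ≈ 0.957 mcg/mL.
Regimen B: f = (1/2)^(114/45) ≈ 0.1727; Cmin,ss = (276/207)·f/(1−f) ≈ 0.278 mcg/mL.
Difference ≈ 0.957 − 0.278 ≈ 0.679 mcg/mL.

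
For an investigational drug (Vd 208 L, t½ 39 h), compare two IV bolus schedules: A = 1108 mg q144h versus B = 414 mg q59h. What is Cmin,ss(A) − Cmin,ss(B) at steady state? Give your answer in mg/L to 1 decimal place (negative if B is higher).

-0.6 mg/L

Regimen A: f = (1/2)^(144/39) ≈ 0.0774; Cmin,ss = (1108/208)·f/(1−f) ≈ 0.447 mg/L.
Regimen B: f = (1/2)^(59/39) ≈ 0.3504; Cmin,ss = (414/208)·f/(1−f) ≈ 1.074 mg/L.
Difference ≈ 0.447 − 1.074 ≈ -0.627 mg/L.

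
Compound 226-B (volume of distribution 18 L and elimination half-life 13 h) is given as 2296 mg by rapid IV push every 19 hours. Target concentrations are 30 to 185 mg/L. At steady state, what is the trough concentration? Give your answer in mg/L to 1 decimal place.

72.7 mg/L

k = ln2/t½ = ln2/13 ≈ 0.053319 h⁻¹; fraction remaining f = e^(−kτ) = e^(−0.053319×19) ≈ 0.3631.
At steady state, accumulation factor R = 1/(1 − e^(−kτ)) ≈ 1.5701.
Each bolus raises the concentration by D/Vd = 2296/18 ≈ 127.556 mg/L.
Cmax,ss = C₀/(1 − f) ≈ 127.556/0.6369 ≈ 200.276 mg/L.
Steady-state trough Cmin,ss = Cmax,ss·f ≈ 200.276 × 0.3631 ≈ 72.720 mg/L.
Trough 72.7 mg/L vs MEC 30 mg/L: adequate.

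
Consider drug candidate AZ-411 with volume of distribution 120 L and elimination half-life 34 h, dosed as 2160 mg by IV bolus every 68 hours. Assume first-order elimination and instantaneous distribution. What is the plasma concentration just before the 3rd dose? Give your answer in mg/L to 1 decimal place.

f = (1/2)^(τ/t½) = (1/2)^(68/34) ≈ 0.2500.
C₀ = D/Vd = 2160/120 ≈ 18.000 mg/L.
Before the 3rd dose, 2 doses have been given. Superposition: Cmin = C₀·(f + f²).
≈ 18.000 × (0.2500 + 0.0625) ≈ 18.000 × 0.3125 ≈ 5.625 mg/L.

5.6 mg/L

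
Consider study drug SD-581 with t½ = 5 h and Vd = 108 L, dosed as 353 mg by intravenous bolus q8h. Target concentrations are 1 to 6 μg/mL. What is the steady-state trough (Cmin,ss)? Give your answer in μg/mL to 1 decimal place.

1.6 μg/mL

τ/t½ = 8/5 ≈ 1.6, so fraction remaining f = (1/2)^(8/5) ≈ 0.3299.
Accumulation ratio R = 1/(1 − f) ≈ 1/0.6701 ≈ 1.4923.
Each bolus raises the concentration by D/Vd = 353/108 ≈ 3.269 μg/mL.
Steady-state peak Cmax,ss = C₀·R ≈ 3.269 × 1.4923 ≈ 4.878 μg/mL.
One interval later, Cmin,ss = Cmax,ss·e^(−kτ) ≈ 4.878 × 0.3299 ≈ 1.609 μg/mL.
Trough 1.6 μg/mL vs MEC 1 μg/mL: adequate.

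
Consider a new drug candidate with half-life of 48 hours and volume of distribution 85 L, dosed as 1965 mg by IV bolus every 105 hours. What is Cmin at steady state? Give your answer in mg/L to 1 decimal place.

k = ln2/t½ = ln2/48 ≈ 0.014441 h⁻¹; fraction remaining f = e^(−kτ) = e^(−0.014441×105) ≈ 0.2195.
At steady state, accumulation factor R = 1/(1 − e^(−kτ)) ≈ 1.2812.
Each bolus raises the concentration by D/Vd = 1965/85 ≈ 23.118 mg/L.
Steady-state peak Cmax,ss = C₀·R ≈ 23.118 × 1.2812 ≈ 29.619 mg/L.
Steady-state trough Cmin,ss = Cmax,ss·f ≈ 29.619 × 0.2195 ≈ 6.501 mg/L.

6.5 mg/L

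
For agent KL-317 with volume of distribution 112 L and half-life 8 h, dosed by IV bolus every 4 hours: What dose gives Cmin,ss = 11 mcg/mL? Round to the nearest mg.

510 mg

τ/t½ = 4/8 ≈ 0.5, so f = (1/2)^(4/8) ≈ 0.707107.
Cmin,ss = (D/Vd)·f/(1−f), so D = Cmin,ss·Vd·(1−f)/f.
D = 11 × 112 × (1−f)/f ≈ 11 × 112 × 0.41421 ≈ 510.31 mg.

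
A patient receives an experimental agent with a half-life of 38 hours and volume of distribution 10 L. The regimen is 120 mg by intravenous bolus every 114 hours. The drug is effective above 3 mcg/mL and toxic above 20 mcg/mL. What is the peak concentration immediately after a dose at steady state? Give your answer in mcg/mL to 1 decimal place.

The dosing interval is 3 half-lives, so f = 2^(−3) = 0.125.
At steady state, R = 1/(1 − 0.125) = 8/7.
Single-dose peak C₀ = D/Vd = 120/10 = 12 mcg/mL.
Steady-state peak Cmax,ss = C₀·R = 12 × 8/7 ≈ 13.714 mcg/mL.
Peak 13.7 mcg/mL vs MTC 20 mcg/mL: below toxic threshold.

13.7 mcg/mL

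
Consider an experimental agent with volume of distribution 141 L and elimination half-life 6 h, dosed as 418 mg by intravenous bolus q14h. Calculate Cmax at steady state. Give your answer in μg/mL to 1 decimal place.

3.7 μg/mL

Over one 14-h interval, 14/6 ≈ 2.3333 half-lives elapse, leaving f ≈ 0.1984 of each dose.
Accumulation ratio R = 1/(1 − f) ≈ 1/0.8016 ≈ 1.2475.
Each bolus raises the concentration by D/Vd = 418/141 ≈ 2.965 μg/mL.
Cmax,ss = C₀/(1 − f) ≈ 2.965/0.8016 ≈ 3.699 μg/mL.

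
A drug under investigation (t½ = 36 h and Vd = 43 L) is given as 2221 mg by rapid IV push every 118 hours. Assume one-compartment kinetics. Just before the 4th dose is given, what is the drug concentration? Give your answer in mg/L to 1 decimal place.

5.9 mg/L

f = (1/2)^(τ/t½) = (1/2)^(118/36) ≈ 0.1031.
C₀ = D/Vd = 2221/43 ≈ 51.651 mg/L.
Before the 4th dose, 3 doses have been given. Superposition: Cmin = C₀·(f + f² + … + f^3).
≈ 51.651 × (0.1031 + 0.0106 + 0.0011) ≈ 51.651 × 0.1148 ≈ 5.930 mg/L.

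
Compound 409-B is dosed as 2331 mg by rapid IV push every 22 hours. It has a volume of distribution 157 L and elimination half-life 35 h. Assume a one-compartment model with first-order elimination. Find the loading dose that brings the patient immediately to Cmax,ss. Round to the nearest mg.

6600 mg

f = (1/2)^(22/35) ≈ 0.646817; accumulation ratio R = 1/(1−f) ≈ 2.83139.
Loading dose to hit Cmax,ss on first dose: D_load = D_maint·R ≈ 2331 × 2.83139 ≈ 6599.97 mg.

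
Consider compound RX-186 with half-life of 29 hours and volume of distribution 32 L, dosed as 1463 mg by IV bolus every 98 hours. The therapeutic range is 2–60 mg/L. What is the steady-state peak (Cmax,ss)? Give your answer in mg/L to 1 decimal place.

k = ln2/t½ = ln2/29 ≈ 0.023902 h⁻¹; fraction remaining f = e^(−kτ) = e^(−0.023902×98) ≈ 0.0961.
Accumulation ratio R = 1/(1 − f) ≈ 1/0.9039 ≈ 1.1063.
Each bolus raises the concentration by D/Vd = 1463/32 ≈ 45.719 mg/L.
Cmax,ss = C₀/(1 − f) ≈ 45.719/0.9039 ≈ 50.580 mg/L.
Peak 50.6 mg/L vs MTC 60 mg/L: below toxic threshold.

50.6 mg/L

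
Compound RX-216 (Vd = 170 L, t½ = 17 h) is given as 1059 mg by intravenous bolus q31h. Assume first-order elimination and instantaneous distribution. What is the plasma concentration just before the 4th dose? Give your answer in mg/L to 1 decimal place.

2.4 mg/L

f = (1/2)^(τ/t½) = (1/2)^(31/17) ≈ 0.2825.
C₀ = D/Vd = 1059/170 ≈ 6.229 mg/L.
Before the 4th dose, 3 doses have been given. Superposition: Cmin = C₀·(f + f² + … + f^3).
≈ 6.229 × (0.2825 + 0.0798 + 0.0225) ≈ 6.229 × 0.3848 ≈ 2.397 mg/L.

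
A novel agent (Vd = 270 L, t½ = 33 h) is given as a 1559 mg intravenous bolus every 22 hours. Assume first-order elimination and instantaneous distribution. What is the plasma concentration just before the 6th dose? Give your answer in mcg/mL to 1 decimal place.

f = (1/2)^(τ/t½) = (1/2)^(22/33) ≈ 0.6300.
C₀ = D/Vd = 1559/270 ≈ 5.774 mcg/mL.
Before the 6th dose, 5 doses have been given. Superposition: Cmin = C₀·(f + f² + … + f^5).
≈ 5.774 × (0.6300 + 0.3969 + 0.2500 + 0.1575 + 0.0992) ≈ 5.774 × 1.5336 ≈ 8.855 mcg/mL.

8.9 mcg/mL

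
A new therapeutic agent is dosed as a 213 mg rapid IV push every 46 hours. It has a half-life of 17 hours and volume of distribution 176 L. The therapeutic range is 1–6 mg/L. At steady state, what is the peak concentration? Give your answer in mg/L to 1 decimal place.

τ/t½ = 46/17 ≈ 2.7059, so fraction remaining f = (1/2)^(46/17) ≈ 0.1533.
At steady state, accumulation factor R = 1/(1 − e^(−kτ)) ≈ 1.1811.
Single-dose peak C₀ = D/Vd = 213/176 ≈ 1.210 mg/L.
Steady-state peak Cmax,ss = C₀·R ≈ 1.210 × 1.1811 ≈ 1.429 mg/L.
Peak 1.4 mg/L vs MTC 6 mg/L: below toxic threshold.

1.4 mg/L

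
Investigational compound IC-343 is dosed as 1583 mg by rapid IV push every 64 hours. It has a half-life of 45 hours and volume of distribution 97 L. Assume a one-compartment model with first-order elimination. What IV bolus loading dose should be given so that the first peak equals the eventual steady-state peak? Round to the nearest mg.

f = (1/2)^(64/45) ≈ 0.373137; accumulation ratio R = 1/(1−f) ≈ 1.59524.
Loading dose to hit Cmax,ss on first dose: D_load = D_maint·R ≈ 1583 × 1.59524 ≈ 2525.26 mg.

2525 mg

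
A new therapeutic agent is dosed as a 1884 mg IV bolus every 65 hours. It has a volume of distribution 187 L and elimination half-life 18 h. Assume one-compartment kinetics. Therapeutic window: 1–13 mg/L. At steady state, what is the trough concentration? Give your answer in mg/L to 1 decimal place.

0.9 mg/L

Over one 65-h interval, 65/18 ≈ 3.6111 half-lives elapse, leaving f ≈ 0.0818 of each dose.
At steady state, accumulation factor R = 1/(1 − e^(−kτ)) ≈ 1.0891.
Single-dose peak C₀ = D/Vd = 1884/187 ≈ 10.075 mg/L.
Cmax,ss = C₀/(1 − f) ≈ 10.075/0.9182 ≈ 10.973 mg/L.
One interval later, Cmin,ss = Cmax,ss·e^(−kτ) ≈ 10.973 × 0.0818 ≈ 0.898 mg/L.
Trough 0.9 mg/L vs MEC 1 mg/L: subtherapeutic.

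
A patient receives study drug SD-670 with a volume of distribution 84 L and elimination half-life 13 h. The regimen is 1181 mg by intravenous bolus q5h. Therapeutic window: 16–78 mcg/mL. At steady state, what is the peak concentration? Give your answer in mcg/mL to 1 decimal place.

Over one 5-h interval, 5/13 ≈ 0.38462 half-lives elapse, leaving f ≈ 0.7660 of each dose.
Accumulation ratio R = 1/(1 − f) ≈ 1/0.2340 ≈ 4.2735.
Single-dose peak C₀ = D/Vd = 1181/84 ≈ 14.060 mcg/mL.
Steady-state peak Cmax,ss = C₀·R ≈ 14.060 × 4.2735 ≈ 60.085 mcg/mL.
Peak 60.1 mcg/mL vs MTC 78 mcg/mL: below toxic threshold.

60.1 mcg/mL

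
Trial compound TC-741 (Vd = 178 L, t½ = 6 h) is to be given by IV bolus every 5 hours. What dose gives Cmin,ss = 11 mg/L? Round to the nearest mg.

1531 mg

τ/t½ = 5/6 ≈ 0.83333, so f = (1/2)^(5/6) ≈ 0.561231.
Cmin,ss = (D/Vd)·f/(1−f), so D = Cmin,ss·Vd·(1−f)/f.
D = 11 × 178 × (1−f)/f ≈ 11 × 178 × 0.78180 ≈ 1530.76 mg.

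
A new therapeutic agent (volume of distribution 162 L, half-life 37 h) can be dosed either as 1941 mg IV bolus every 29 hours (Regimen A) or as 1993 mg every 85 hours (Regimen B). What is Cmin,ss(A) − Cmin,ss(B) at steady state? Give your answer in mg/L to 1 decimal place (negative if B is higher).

13.5 mg/L

Regimen A: f = (1/2)^(29/37) ≈ 0.5808; Cmin,ss = (1941/162)·f/(1−f) ≈ 16.600 mg/L.
Regimen B: f = (1/2)^(85/37) ≈ 0.2034; Cmin,ss = (1993/162)·f/(1−f) ≈ 3.141 mg/L.
Difference ≈ 16.600 − 3.141 ≈ 13.459 mg/L.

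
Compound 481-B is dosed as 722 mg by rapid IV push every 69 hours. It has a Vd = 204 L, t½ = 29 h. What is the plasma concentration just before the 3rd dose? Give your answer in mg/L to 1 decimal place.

f = (1/2)^(τ/t½) = (1/2)^(69/29) ≈ 0.1922.
C₀ = D/Vd = 722/204 ≈ 3.539 mg/L.
Before the 3rd dose, 2 doses have been given. Superposition: Cmin = C₀·(f + f²).
≈ 3.539 × (0.1922 + 0.0369) ≈ 3.539 × 0.2291 ≈ 0.811 mg/L.

0.8 mg/L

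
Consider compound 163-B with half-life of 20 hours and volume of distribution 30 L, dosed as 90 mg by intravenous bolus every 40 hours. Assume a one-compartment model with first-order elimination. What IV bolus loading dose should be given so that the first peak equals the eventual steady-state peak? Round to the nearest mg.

f = (1/2)^(40/20) ≈ 0.250000; accumulation ratio R = 1/(1−f) ≈ 1.33333.
Loading dose to hit Cmax,ss on first dose: D_load = D_maint·R ≈ 90 × 1.33333 ≈ 120.00 mg.

120 mg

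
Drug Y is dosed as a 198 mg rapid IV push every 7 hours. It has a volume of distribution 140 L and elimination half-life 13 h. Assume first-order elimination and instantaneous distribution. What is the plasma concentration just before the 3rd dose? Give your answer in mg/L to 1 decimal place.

f = (1/2)^(τ/t½) = (1/2)^(7/13) ≈ 0.6885.
C₀ = D/Vd = 198/140 ≈ 1.414 mg/L.
Before the 3rd dose, 2 doses have been given. Superposition: Cmin = C₀·(f + f²).
≈ 1.414 × (0.6885 + 0.4740) ≈ 1.414 × 1.1625 ≈ 1.644 mg/L.

1.6 mg/L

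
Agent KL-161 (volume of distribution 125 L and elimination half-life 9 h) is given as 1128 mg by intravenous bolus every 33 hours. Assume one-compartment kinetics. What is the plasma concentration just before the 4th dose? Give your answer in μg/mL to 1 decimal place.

0.8 μg/mL

f = (1/2)^(τ/t½) = (1/2)^(33/9) ≈ 0.0787.
C₀ = D/Vd = 1128/125 ≈ 9.024 μg/mL.
Before the 4th dose, 3 doses have been given. Superposition: Cmin = C₀·(f + f² + … + f^3).
≈ 9.024 × (0.0787 + 0.0062 + 0.0005) ≈ 9.024 × 0.0854 ≈ 0.771 μg/mL.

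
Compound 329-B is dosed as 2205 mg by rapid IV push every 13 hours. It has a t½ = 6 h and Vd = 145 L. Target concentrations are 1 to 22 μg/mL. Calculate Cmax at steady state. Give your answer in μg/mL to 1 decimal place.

Over one 13-h interval, 13/6 ≈ 2.1667 half-lives elapse, leaving f ≈ 0.2227 of each dose.
Accumulation ratio R = 1/(1 − f) ≈ 1/0.7773 ≈ 1.2865.
Single-dose peak C₀ = D/Vd = 2205/145 ≈ 15.207 μg/mL.
Steady-state peak Cmax,ss = C₀·R ≈ 15.207 × 1.2865 ≈ 19.564 μg/mL.
Peak 19.6 μg/mL vs MTC 22 μg/mL: below toxic threshold.

19.6 μg/mL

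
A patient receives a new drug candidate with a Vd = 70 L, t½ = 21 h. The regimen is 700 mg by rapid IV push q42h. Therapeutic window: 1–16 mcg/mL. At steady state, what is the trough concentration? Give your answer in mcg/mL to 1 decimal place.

3.3 mcg/mL

τ = 42 h = 2 half-lives, so f = (1/2)^2 = 0.25.
At steady state, R = 1/(1 − 0.25) = 4/3.
Single-dose peak C₀ = D/Vd = 700/70 = 10 mcg/mL.
Steady-state peak Cmax,ss = C₀·R = 10 × 4/3 ≈ 13.333 mcg/mL.
Steady-state trough Cmin,ss = Cmax,ss·f ≈ 13.333 × 0.25 ≈ 3.333 mcg/mL.
Trough 3.3 mcg/mL vs MEC 1 mcg/mL: adequate.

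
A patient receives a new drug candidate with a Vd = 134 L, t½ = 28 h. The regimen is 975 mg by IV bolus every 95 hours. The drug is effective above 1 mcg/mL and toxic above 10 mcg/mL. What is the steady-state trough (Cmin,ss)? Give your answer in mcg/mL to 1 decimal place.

τ/t½ = 95/28 ≈ 3.3929, so fraction remaining f = (1/2)^(95/28) ≈ 0.0952.
Single-dose peak C₀ = D/Vd = 975/134 ≈ 7.276 mcg/mL.
Steady-state trough Cmin,ss = C₀·f/(1−f) ≈ 7.276 × 0.0952/0.9048 ≈ 0.766 mcg/mL.
Trough 0.8 mcg/mL vs MEC 1 mcg/mL: subtherapeutic.

0.8 mcg/mL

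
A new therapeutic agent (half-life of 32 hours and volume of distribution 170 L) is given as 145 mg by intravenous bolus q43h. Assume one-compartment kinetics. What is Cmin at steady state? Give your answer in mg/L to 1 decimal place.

Over one 43-h interval, 43/32 ≈ 1.3438 half-lives elapse, leaving f ≈ 0.3940 of each dose.
Single-dose peak C₀ = D/Vd = 145/170 ≈ 0.853 mg/L.
Steady-state trough Cmin,ss = C₀·f/(1−f) ≈ 0.853 × 0.3940/0.6060 ≈ 0.555 mg/L.

0.6 mg/L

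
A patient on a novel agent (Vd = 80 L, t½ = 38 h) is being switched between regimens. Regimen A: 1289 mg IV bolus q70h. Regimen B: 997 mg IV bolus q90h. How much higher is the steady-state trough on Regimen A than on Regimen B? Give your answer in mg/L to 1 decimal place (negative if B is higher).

3.2 mg/L

Regimen A: f = (1/2)^(70/38) ≈ 0.2789; Cmin,ss = (1289/80)·f/(1−f) ≈ 6.232 mg/L.
Regimen B: f = (1/2)^(90/38) ≈ 0.1937; Cmin,ss = (997/80)·f/(1−f) ≈ 2.994 mg/L.
Difference ≈ 6.232 − 2.994 ≈ 3.238 mg/L.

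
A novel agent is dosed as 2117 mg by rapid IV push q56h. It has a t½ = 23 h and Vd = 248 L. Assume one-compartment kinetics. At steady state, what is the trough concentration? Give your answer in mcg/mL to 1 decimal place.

1.9 mcg/mL

Over one 56-h interval, 56/23 ≈ 2.4348 half-lives elapse, leaving f ≈ 0.1850 of each dose.
Each bolus raises the concentration by D/Vd = 2117/248 ≈ 8.536 mcg/mL.
Steady-state trough Cmin,ss = C₀·f/(1−f) ≈ 8.536 × 0.1850/0.8150 ≈ 1.938 mcg/mL.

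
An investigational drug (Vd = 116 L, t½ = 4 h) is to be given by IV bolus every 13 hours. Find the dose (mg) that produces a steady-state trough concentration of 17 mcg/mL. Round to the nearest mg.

τ/t½ = 13/4 ≈ 3.25, so f = (1/2)^(13/4) ≈ 0.105112.
Cmin,ss = (D/Vd)·f/(1−f), so D = Cmin,ss·Vd·(1−f)/f.
D = 17 × 116 × (1−f)/f ≈ 17 × 116 × 8.51366 ≈ 16788.94 mg.

16789 mg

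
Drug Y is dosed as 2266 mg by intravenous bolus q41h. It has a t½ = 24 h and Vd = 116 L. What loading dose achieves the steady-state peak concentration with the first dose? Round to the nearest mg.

f = (1/2)^(41/24) ≈ 0.306013; accumulation ratio R = 1/(1−f) ≈ 1.44095.
Loading dose to hit Cmax,ss on first dose: D_load = D_maint·R ≈ 2266 × 1.44095 ≈ 3265.19 mg.

3265 mg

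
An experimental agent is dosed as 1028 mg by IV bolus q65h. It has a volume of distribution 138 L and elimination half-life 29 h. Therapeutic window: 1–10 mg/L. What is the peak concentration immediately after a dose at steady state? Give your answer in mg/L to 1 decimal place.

9.4 mg/L

τ/t½ = 65/29 ≈ 2.2414, so fraction remaining f = (1/2)^(65/29) ≈ 0.2115.
Accumulation ratio R = 1/(1 − f) ≈ 1/0.7885 ≈ 1.2682.
Each bolus raises the concentration by D/Vd = 1028/138 ≈ 7.449 mg/L.
Steady-state peak Cmax,ss = C₀·R ≈ 7.449 × 1.2682 ≈ 9.447 mg/L.
Peak 9.4 mg/L vs MTC 10 mg/L: below toxic threshold.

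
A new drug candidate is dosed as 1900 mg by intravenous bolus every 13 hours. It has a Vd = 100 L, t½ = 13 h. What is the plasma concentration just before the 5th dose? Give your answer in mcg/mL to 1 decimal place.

f = (1/2)^(τ/t½) = (1/2)^(13/13) ≈ 0.5000.
C₀ = D/Vd = 1900/100 ≈ 19.000 mcg/mL.
Before the 5th dose, 4 doses have been given. Superposition: Cmin = C₀·(f + f² + … + f^4).
≈ 19.000 × (0.5000 + 0.2500 + 0.1250 + 0.0625) ≈ 19.000 × 0.9375 ≈ 17.812 mcg/mL.

17.8 mcg/mL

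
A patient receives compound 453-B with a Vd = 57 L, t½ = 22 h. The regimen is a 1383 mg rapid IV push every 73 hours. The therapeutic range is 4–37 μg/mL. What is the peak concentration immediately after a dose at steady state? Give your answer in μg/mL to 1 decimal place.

27.0 μg/mL

k = ln2/t½ = ln2/22 ≈ 0.031507 h⁻¹; fraction remaining f = e^(−kτ) = e^(−0.031507×73) ≈ 0.1003.
At steady state, accumulation factor R = 1/(1 − e^(−kτ)) ≈ 1.1115.
Each bolus raises the concentration by D/Vd = 1383/57 ≈ 24.263 μg/mL.
Steady-state peak Cmax,ss = C₀·R ≈ 24.263 × 1.1115 ≈ 26.968 μg/mL.
Peak 27.0 μg/mL vs MTC 37 μg/mL: below toxic threshold.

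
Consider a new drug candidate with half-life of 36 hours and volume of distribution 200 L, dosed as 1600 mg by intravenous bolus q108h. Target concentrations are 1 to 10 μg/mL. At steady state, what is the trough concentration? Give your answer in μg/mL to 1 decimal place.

The dosing interval is 3 half-lives, so f = 2^(−3) = 0.125.
Accumulation ratio R = 1/(1 − f) = 1/0.875 = 8/7.
Single-dose peak C₀ = D/Vd = 1600/200 = 8 μg/mL.
Steady-state peak Cmax,ss = C₀·R = 8 × 8/7 ≈ 9.143 μg/mL.
Steady-state trough Cmin,ss = Cmax,ss·f ≈ 9.143 × 0.125 ≈ 1.143 μg/mL.
Trough 1.1 μg/mL vs MEC 1 μg/mL: adequate.

1.1 μg/mL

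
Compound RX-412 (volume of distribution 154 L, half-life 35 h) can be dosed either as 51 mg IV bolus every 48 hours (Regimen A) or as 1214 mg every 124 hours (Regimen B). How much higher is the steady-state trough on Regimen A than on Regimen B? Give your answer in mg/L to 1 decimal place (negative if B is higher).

-0.5 mg/L

Regimen A: f = (1/2)^(48/35) ≈ 0.3865; Cmin,ss = (51/154)·f/(1−f) ≈ 0.209 mg/L.
Regimen B: f = (1/2)^(124/35) ≈ 0.0858; Cmin,ss = (1214/154)·f/(1−f) ≈ 0.740 mg/L.
Difference ≈ 0.209 − 0.740 ≈ -0.531 mg/L.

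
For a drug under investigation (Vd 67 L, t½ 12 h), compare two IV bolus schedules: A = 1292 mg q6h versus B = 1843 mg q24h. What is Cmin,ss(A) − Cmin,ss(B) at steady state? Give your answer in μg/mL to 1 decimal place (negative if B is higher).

Regimen A: f = (1/2)^(6/12) ≈ 0.7071; Cmin,ss = (1292/67)·f/(1−f) ≈ 46.553 μg/mL.
Regimen B: f = (1/2)^(24/12) ≈ 0.2500; Cmin,ss = (1843/67)·f/(1−f) ≈ 9.169 μg/mL.
Difference ≈ 46.553 − 9.169 ≈ 37.384 μg/mL.

37.4 μg/mL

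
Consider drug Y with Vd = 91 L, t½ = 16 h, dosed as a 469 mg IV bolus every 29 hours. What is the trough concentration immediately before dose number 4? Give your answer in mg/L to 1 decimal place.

f = (1/2)^(τ/t½) = (1/2)^(29/16) ≈ 0.2847.
C₀ = D/Vd = 469/91 ≈ 5.154 mg/L.
Before the 4th dose, 3 doses have been given. Superposition: Cmin = C₀·(f + f² + … + f^3).
≈ 5.154 × (0.2847 + 0.0811 + 0.0231) ≈ 5.154 × 0.3889 ≈ 2.004 mg/L.

2.0 mg/L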